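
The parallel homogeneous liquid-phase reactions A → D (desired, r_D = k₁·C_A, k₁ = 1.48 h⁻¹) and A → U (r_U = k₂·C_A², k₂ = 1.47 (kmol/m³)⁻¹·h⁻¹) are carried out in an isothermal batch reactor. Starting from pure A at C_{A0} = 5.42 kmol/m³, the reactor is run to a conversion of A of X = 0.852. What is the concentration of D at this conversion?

C_A = C_{A0}(1−X) = 0.8022 kmol/m³.
Along a PFR/batch, dC_D/dC_A = −r_D/(r_D+r_U) = −k₁/(k₁+k₂·C_A).
Integrating from C_{A0} to C_A: C_D = (1.48/1.47)·ln[(1.48+1.47·5.42)/(1.48+1.47·0.802)] = 1.007·ln(9.447/2.659) = 1.276 kmol/m³.

1.28 kmol/m³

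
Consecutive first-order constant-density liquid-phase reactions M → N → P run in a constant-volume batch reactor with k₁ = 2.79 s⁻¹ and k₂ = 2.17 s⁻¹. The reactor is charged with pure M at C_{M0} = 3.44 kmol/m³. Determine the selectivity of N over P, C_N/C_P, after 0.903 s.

0.420

The intermediate concentration in a first-order A→B→C sequence is C_N = k₁C_{M0}(e^(−k₁t) − e^(−k₂t))/(k₂−k₁).
e^(−k₁t) = e^(−2.79×0.903) = e^(−2.519) = 0.08051; e^(−k₂t) = e^(−1.960) = 0.1409.
C_N = 2.79×3.44/(2.17−2.79) × (0.08051−0.1409) = (-15.48)×(-0.06042) = 0.9353 kmol/m³.
C_M = C_{M0}e^(−k₁t) = 0.2770 kmol/m³, so C_P = C_{M0}−C_M−C_N = 2.228 kmol/m³; C_N/C_P = 0.420.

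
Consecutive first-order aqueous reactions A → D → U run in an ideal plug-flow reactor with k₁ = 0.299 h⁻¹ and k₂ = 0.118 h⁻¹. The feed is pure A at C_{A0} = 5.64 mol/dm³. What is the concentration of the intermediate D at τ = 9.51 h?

The intermediate concentration in a first-order A→B→C sequence is C_D = k₁C_{A0}(e^(−k₁τ) − e^(−k₂τ))/(k₂−k₁).
e^(−k₁τ) = e^(−0.299×9.51) = e^(−2.843) = 0.05822; e^(−k₂τ) = e^(−1.122) = 0.3256.
C_D = 0.299×5.64/(0.118−0.299) × (0.05822−0.3256) = (-9.317)×(-0.2673) = 2.491 mol/dm³.

2.49 mol/dm³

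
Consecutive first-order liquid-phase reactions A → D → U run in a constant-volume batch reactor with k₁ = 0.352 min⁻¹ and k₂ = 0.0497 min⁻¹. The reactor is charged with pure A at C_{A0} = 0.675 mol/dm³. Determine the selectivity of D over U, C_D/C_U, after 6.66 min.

4.04

The intermediate concentration in a first-order A→B→C sequence is C_D = k₁C_{A0}(e^(−k₁t) − e^(−k₂t))/(k₂−k₁).
e^(−k₁t) = e^(−0.352×6.66) = e^(−2.344) = 0.09591; e^(−k₂t) = e^(−0.3310) = 0.7182.
C_D = 0.352×0.675/(0.0497−0.352) × (0.09591−0.7182) = (-0.7860)×(-0.6223) = 0.4891 mol/dm³.
C_A = C_{A0}e^(−k₁t) = 0.06474 mol/dm³, so C_U = C_{A0}−C_A−C_D = 0.1212 mol/dm³; C_D/C_U = 4.04.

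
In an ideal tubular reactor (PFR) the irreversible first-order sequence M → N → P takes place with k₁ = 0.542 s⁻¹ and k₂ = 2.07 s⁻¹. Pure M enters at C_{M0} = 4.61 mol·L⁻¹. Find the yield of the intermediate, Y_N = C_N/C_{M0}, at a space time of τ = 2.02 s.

For first-order series with pure M initially, C_N(τ) = k₁C_{M0}/(k₂−k₁)·(e^(−k₁τ) − e^(−k₂τ)).
e^(−k₁τ) = e^(−0.542×2.02) = e^(−1.095) = 0.3346; e^(−k₂τ) = e^(−4.181) = 0.01528.
C_N = 0.542×4.61/(2.07−0.542) × (0.3346−0.01528) = 1.635×0.3193 = 0.5222 mol·L⁻¹.
Y_N = C_N/C_{M0} = 0.5222/4.61 = 0.113.

0.113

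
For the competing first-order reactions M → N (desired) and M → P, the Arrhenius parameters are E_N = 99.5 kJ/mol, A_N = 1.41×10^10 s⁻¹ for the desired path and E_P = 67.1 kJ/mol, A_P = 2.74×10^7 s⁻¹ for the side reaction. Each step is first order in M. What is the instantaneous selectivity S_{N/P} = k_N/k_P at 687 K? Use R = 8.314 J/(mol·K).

1.77

Since both paths have the same order in M, the concentration cancels and S_{N/P} = k_N/k_P = (A_N/A_P)·exp[(E_P−E_N)/(RT)].
(E_P−E_N)/(RT) = (67.1−99.5)×10³/(8.314×687) = -32400/5712 = -5.673.
k_N/k_P = (1.41×10^10/2.74×10^7)·exp(-5.673) = 514.6 × 0.003439 = 1.77.
Since E_N > E_P, raising the temperature improves selectivity toward N.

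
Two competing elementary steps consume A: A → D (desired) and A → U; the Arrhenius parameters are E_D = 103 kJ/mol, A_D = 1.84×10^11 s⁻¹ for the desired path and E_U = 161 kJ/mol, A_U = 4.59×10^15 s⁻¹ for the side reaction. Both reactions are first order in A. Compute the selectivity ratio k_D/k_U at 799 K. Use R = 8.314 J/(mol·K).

With equal orders, S_{D/U} = k_D/k_U = (A_D/A_U)·exp[(E_U−E_D)/(RT)].
(E_U−E_D)/(RT) = (161−103)×10³/(8.314×799) = 58000/6643 = 8.731.
k_D/k_U = (1.84×10^11/4.59×10^15)·exp(8.731) = 4.009×10^-5 × 6193 = 0.248.
Since E_D < E_U, lowering the temperature improves selectivity toward D.

0.248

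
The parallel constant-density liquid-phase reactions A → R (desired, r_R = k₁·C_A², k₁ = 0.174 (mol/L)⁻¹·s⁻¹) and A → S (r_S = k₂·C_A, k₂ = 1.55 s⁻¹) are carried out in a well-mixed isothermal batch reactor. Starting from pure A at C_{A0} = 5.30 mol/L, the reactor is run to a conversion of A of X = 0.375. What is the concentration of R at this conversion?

0.645 mol/L

C_A = C_{A0}(1−X) = 3.312 mol/L.
Along a PFR/batch, dC_S/dC_A = −r_S/(r_R+r_S) = −k₂/(k₂+k₁·C_A).
Integrating from C_{A0} to C_A: C_S = (1.55/0.174)·ln[(1.55+0.174·5.30)/(1.55+0.174·3.31)] = 8.908·ln(2.472/2.126) = 1.342 mol/L.
Then C_R = (C_{A0}−C_A) − C_S = 1.987 − 1.342 = 0.6451 mol/L.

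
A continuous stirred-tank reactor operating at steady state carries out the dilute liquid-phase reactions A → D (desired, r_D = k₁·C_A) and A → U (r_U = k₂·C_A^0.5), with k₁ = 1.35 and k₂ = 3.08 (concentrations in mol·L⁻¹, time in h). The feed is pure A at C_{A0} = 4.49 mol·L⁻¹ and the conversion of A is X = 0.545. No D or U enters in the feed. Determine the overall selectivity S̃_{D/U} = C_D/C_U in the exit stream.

0.626

Exit C_A = C_{A0}(1−X) = 4.49×0.455 = 2.043 mol·L⁻¹.
A CSTR operates uniformly at the exit composition, giving r_D = 2.758 and r_U = 4.402 (each k·C_A^n at C_A = 2.043).
Overall selectivity = C_D/C_U = r_Dτ/(r_Uτ) = r_D/r_U = 0.626.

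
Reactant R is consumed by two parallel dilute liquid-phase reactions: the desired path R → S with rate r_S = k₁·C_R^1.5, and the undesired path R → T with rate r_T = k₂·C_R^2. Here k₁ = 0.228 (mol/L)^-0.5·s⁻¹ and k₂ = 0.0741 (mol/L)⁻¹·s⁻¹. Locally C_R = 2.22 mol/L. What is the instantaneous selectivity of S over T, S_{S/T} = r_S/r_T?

S_{S/T} = r_S/r_T = (k₁·C_R^1.5)/(k₂·C_R^2) = (k₁/k₂)·C_R^-0.5.
= (0.228×2.220^1.5) / (0.0741×2.220^2) = 0.7542/0.3652 = 2.07.
The undesired path is higher order in R, so low C_R (CSTR or dilute feed) favours S.

2.07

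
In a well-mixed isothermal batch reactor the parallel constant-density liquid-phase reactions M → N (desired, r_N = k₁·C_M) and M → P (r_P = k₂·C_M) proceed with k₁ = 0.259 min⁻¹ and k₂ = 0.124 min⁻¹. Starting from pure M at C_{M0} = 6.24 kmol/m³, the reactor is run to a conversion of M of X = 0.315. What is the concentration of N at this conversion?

C_M = C_{M0}(1−X) = 4.274 kmol/m³.
Both paths are first order in M, so the instantaneous fraction to N is constant: dC_N/d(−C_M) = k₁/(k₁+k₂) = 0.6762.
C_N = 0.6762·(C_{M0}−C_M) = 0.6762×1.966 = 1.33 kmol/m³.

1.33 kmol/m³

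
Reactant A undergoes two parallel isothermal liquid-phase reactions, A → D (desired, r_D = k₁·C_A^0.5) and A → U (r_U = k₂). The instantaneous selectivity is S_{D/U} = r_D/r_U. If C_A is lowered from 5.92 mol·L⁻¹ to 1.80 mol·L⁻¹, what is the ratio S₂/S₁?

S_{D/U} = (k₁/k₂)·C_A^0.5, so S₂/S₁ = (C_{A,2}/C_{A,1})^0.5.
= (1.80/5.92)^0.5 = (0.3041)^0.5 = 0.551.
Selectivity toward D falls as C_A falls — high-concentration operation is favoured.

0.551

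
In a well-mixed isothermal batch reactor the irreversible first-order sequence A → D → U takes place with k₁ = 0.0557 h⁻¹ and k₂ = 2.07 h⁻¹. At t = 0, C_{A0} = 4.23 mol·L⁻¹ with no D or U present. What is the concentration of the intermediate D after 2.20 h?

Solving the coupled first-order balances gives C_D(t) = [k₁/(k₂−k₁)]·C_{A0}·(e^(−k₁t) − e^(−k₂t)).
e^(−k₁t) = e^(−0.0557×2.20) = e^(−0.1225) = 0.8847; e^(−k₂t) = e^(−4.554) = 0.01053.
C_D = 0.0557×4.23/(2.07−0.0557) × (0.8847−0.01053) = 0.1170×0.8741 = 0.1022 mol·L⁻¹.

0.102 mol·L⁻¹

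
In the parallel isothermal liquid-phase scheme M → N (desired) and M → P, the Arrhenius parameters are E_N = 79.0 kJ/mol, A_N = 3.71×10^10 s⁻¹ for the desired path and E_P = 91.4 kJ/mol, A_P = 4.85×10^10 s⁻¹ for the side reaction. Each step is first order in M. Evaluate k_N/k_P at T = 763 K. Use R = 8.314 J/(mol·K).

k_N/k_P = (A_N/A_P)·exp[−(E_N−E_P)/(RT)] = (A_N/A_P)·exp[(E_P−E_N)/(RT)].
(E_P−E_N)/(RT) = (91.4−79.0)×10³/(8.314×763) = 12400/6344 = 1.955.
k_N/k_P = (3.71×10^10/4.85×10^10)·exp(1.955) = 0.7649 × 7.062 = 5.40.
Since E_N < E_P, lowering the temperature improves selectivity toward N.

5.40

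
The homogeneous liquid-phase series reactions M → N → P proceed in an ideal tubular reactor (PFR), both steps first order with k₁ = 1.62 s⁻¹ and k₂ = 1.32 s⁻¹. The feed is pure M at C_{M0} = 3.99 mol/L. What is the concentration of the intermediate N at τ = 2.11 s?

For first-order series with pure M initially, C_N(τ) = k₁C_{M0}/(k₂−k₁)·(e^(−k₁τ) − e^(−k₂τ)).
e^(−k₁τ) = e^(−1.62×2.11) = e^(−3.418) = 0.03277; e^(−k₂τ) = e^(−2.785) = 0.06172.
C_N = 1.62×3.99/(1.32−1.62) × (0.03277−0.06172) = (-21.55)×(-0.02895) = 0.6237 mol/L.

0.624 mol/L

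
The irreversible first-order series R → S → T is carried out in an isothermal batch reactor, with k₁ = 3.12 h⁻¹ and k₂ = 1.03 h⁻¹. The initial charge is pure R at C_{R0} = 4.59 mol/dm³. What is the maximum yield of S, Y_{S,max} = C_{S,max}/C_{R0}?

Evaluating C_S at t_opt = ln(k₂/k₁)/(k₂−k₁) gives C_{S,max}/C_{R0} = (k₁/k₂)^[k₂/(k₂−k₁)].
= (3.12/1.03)^(1.03/(1.03−3.12)) = (3.029)^(-0.4928) = 0.5792.

0.579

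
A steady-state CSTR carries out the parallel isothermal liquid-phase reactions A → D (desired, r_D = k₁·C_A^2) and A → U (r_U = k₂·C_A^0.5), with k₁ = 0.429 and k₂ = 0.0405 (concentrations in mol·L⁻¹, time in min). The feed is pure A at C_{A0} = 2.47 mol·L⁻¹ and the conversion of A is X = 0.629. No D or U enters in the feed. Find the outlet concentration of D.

1.40 mol·L⁻¹

Exit C_A = C_{A0}(1−X) = 2.47×0.371 = 0.9164 mol·L⁻¹.
In a CSTR the entire volume is at exit conditions, so r_D = 0.429×0.9164^2 = 0.3602 and r_U = 0.0405×0.9164^0.5 = 0.03877.
Fraction of consumed A going to D: r_D/(r_D+r_U) = 0.9028.
C_D = 0.9028·C_{A0}·X = 0.9028×2.47×0.629 = 1.40 mol·L⁻¹.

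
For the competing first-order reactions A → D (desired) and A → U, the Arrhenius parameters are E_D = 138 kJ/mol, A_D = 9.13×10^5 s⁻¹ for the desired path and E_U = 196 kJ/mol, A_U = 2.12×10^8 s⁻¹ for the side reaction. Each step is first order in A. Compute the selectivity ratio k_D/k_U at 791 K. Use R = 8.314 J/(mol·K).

Since both paths have the same order in A, the concentration cancels and S_{D/U} = k_D/k_U = (A_D/A_U)·exp[(E_U−E_D)/(RT)].
(E_U−E_D)/(RT) = (196−138)×10³/(8.314×791) = 58000/6576 = 8.819.
k_D/k_U = (9.13×10^5/2.12×10^8)·exp(8.819) = 0.004307 × 6765 = 29.1.
Since E_D < E_U, lowering the temperature improves selectivity toward D.

29.1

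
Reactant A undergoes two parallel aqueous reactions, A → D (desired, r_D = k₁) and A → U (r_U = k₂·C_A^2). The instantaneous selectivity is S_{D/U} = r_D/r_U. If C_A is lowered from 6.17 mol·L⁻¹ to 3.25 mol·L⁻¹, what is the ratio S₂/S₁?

3.60

S_{D/U} = (k₁/k₂)·C_A^-2, so S₂/S₁ = (C_{A,2}/C_{A,1})^-2.
= (3.25/6.17)^(-2) = (0.5267)^(-2) = 3.60.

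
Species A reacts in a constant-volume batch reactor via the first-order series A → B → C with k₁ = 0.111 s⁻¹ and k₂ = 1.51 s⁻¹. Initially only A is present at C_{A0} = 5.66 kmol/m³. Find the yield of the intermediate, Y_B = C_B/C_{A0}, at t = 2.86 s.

Solving the coupled first-order balances gives C_B(t) = [k₁/(k₂−k₁)]·C_{A0}·(e^(−k₁t) − e^(−k₂t)).
e^(−k₁t) = e^(−0.111×2.86) = e^(−0.3175) = 0.7280; e^(−k₂t) = e^(−4.319) = 0.01332.
C_B = 0.111×5.66/(1.51−0.111) × (0.7280−0.01332) = 0.4491×0.7147 = 0.3209 kmol/m³.
Y_B = C_B/C_{A0} = 0.3209/5.66 = 0.0567.

0.0567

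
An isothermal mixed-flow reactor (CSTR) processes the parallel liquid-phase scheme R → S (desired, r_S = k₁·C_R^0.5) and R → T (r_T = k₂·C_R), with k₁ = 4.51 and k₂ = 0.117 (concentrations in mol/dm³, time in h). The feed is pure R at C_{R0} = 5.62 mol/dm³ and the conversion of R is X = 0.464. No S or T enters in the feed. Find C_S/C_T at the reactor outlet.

22.2

Exit C_R = C_{R0}(1−X) = 5.62×0.536 = 3.012 mol/dm³.
A CSTR operates uniformly at the exit composition, giving r_S = 7.828 and r_T = 0.3524 (each k·C_R^n at C_R = 3.012).
Overall selectivity = C_S/C_T = r_Sτ/(r_Tτ) = r_S/r_T = 22.2.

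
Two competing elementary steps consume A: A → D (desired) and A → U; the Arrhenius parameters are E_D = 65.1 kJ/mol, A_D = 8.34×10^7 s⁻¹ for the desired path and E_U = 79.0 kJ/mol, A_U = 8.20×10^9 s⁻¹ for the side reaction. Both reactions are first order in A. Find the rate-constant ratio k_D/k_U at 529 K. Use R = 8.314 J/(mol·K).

0.240

k_D/k_U = (A_D/A_U)·exp[−(E_D−E_U)/(RT)] = (A_D/A_U)·exp[(E_U−E_D)/(RT)].
(E_U−E_D)/(RT) = (79.0−65.1)×10³/(8.314×529) = 13900/4398 = 3.160.
k_D/k_U = (8.34×10^7/8.20×10^9)·exp(3.160) = 0.01017 × 23.58 = 0.240.
Since E_D < E_U, lowering the temperature improves selectivity toward D.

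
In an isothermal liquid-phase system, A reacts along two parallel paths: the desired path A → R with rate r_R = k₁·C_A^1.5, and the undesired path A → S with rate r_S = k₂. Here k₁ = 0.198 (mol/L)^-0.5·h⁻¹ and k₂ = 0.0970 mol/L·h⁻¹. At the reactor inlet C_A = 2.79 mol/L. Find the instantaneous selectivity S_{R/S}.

9.51

S_{R/S} = r_R/r_S = (k₁·C_A^1.5)/(k₂) = (k₁/k₂)·C_A^1.5.
= (0.198×2.790^1.5) / (0.0970) = 0.9227/0.09700 = 9.51.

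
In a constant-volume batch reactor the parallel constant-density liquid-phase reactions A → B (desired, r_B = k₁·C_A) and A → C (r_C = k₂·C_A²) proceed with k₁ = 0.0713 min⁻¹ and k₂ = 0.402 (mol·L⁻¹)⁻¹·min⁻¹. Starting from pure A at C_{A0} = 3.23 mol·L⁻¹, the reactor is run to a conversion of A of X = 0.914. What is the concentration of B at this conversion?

C_A = C_{A0}(1−X) = 0.2778 mol·L⁻¹.
Along a PFR/batch, dC_B/dC_A = −r_B/(r_B+r_C) = −k₁/(k₁+k₂·C_A).
Integrating from C_{A0} to C_A: C_B = (0.0713/0.402)·ln[(0.0713+0.402·3.23)/(0.0713+0.402·0.278)] = 0.1774·ln(1.370/0.1830) = 0.3570 mol·L⁻¹.

0.357 mol·L⁻¹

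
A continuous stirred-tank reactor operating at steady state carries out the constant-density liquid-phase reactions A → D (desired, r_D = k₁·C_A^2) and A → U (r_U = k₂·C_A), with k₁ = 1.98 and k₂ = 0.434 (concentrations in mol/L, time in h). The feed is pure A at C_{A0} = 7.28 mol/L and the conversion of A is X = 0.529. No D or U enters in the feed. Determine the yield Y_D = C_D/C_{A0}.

Exit C_A = C_{A0}(1−X) = 7.28×0.471 = 3.429 mol/L.
Rates in a CSTR are evaluated at the outlet concentration: r_D = 1.98×3.429^2 = 23.28, r_U = 0.434×3.429 = 1.488.
Fraction of consumed A going to D: r_D/(r_D+r_U) = 0.9399.
C_D = 0.9399·C_{A0}·X = 0.9399×7.28×0.529 = 3.62 mol/L; Y_D = C_D/C_{A0} = 0.497.

0.497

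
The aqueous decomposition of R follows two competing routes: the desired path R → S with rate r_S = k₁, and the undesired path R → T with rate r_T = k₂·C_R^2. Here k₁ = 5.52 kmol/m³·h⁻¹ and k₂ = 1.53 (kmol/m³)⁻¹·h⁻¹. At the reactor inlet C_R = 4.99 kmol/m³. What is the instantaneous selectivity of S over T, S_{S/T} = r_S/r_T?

S_{S/T} = r_S/r_T = (k₁)/(k₂·C_R^2) = (k₁/k₂)·C_R^-2.
= (5.52) / (1.53×4.990^2) = 5.520/38.10 = 0.145.

0.145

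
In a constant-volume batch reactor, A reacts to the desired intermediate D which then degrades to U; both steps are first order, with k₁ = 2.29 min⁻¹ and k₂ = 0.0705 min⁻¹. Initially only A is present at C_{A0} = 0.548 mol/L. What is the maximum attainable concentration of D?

At the optimum, C_{D,max}/C_{A0} = (k₁/k₂)^[k₂/(k₂−k₁)].
= (2.29/0.0705)^(0.0705/(0.0705−2.29)) = (32.48)^(-0.03176) = 0.8953.
C_{D,max} = 0.8953×0.548 = 0.491 mol/L.

0.491 mol/L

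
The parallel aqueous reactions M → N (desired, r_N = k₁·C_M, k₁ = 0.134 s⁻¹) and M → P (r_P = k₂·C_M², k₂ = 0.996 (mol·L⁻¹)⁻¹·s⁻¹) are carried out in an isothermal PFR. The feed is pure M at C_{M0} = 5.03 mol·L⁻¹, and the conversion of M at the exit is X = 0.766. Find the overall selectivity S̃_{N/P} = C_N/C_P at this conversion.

0.0503

C_M = C_{M0}(1−X) = 1.177 mol·L⁻¹.
Along a PFR/batch, dC_N/dC_M = −r_N/(r_N+r_P) = −k₁/(k₁+k₂·C_M).
Integrating from C_{M0} to C_M: C_N = (0.134/0.996)·ln[(0.134+0.996·5.03)/(0.134+0.996·1.18)] = 0.1345·ln(5.144/1.306) = 0.1844 mol·L⁻¹.
C_P = (C_{M0}−C_M)−C_N = 3.669 mol·L⁻¹; S̃_{N/P} = 0.1844/3.669 = 0.0503.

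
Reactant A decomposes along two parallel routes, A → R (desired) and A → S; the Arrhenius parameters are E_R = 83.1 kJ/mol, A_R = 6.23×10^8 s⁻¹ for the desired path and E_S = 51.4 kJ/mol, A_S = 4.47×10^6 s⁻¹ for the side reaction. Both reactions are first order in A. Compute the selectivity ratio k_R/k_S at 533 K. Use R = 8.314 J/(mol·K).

With equal orders, S_{R/S} = k_R/k_S = (A_R/A_S)·exp[(E_S−E_R)/(RT)].
(E_S−E_R)/(RT) = (51.4−83.1)×10³/(8.314×533) = -31700/4431 = -7.154.
k_R/k_S = (6.23×10^8/4.47×10^6)·exp(-7.154) = 139.4 × 7.821×10^-4 = 0.109.
Since E_R > E_S, raising the temperature improves selectivity toward R.

0.109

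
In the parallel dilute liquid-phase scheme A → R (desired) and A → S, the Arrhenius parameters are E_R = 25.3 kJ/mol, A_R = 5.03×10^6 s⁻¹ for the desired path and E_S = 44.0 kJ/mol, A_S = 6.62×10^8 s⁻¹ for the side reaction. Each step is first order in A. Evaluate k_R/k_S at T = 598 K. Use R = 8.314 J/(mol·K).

0.327

Since both paths have the same order in A, the concentration cancels and S_{R/S} = k_R/k_S = (A_R/A_S)·exp[(E_S−E_R)/(RT)].
(E_S−E_R)/(RT) = (44.0−25.3)×10³/(8.314×598) = 18700/4972 = 3.761.
k_R/k_S = (5.03×10^6/6.62×10^8)·exp(3.761) = 0.007598 × 43.00 = 0.327.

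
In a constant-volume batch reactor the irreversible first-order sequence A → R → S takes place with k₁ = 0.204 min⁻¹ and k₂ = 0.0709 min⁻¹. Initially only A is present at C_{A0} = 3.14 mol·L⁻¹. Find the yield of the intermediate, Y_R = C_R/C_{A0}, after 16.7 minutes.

Solving the coupled first-order balances gives C_R(t) = [k₁/(k₂−k₁)]·C_{A0}·(e^(−k₁t) − e^(−k₂t)).
e^(−k₁t) = e^(−0.204×16.7) = e^(−3.407) = 0.03315; e^(−k₂t) = e^(−1.184) = 0.3060.
C_R = 0.204×3.14/(0.0709−0.204) × (0.03315−0.3060) = (-4.813)×(-0.2729) = 1.313 mol·L⁻¹.
Y_R = C_R/C_{A0} = 1.313/3.14 = 0.418.

0.418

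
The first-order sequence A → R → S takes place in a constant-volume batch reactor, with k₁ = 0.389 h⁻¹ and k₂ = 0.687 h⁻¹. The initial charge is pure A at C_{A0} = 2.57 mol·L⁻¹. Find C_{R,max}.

0.693 mol·L⁻¹

Evaluating C_R at t_opt = ln(k₂/k₁)/(k₂−k₁) gives C_{R,max}/C_{A0} = (k₁/k₂)^[k₂/(k₂−k₁)].
= (0.389/0.687)^(0.687/(0.687−0.389)) = (0.5662)^(2.305) = 0.2695.
C_{R,max} = 0.2695×2.57 = 0.693 mol·L⁻¹.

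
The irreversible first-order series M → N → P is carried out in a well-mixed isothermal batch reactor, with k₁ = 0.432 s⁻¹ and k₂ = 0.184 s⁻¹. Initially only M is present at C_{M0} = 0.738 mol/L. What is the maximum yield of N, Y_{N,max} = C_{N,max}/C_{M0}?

At the optimum, C_{N,max}/C_{M0} = (k₁/k₂)^[k₂/(k₂−k₁)].
= (0.432/0.184)^(0.184/(0.184−0.432)) = (2.348)^(-0.7419) = 0.5309.

0.531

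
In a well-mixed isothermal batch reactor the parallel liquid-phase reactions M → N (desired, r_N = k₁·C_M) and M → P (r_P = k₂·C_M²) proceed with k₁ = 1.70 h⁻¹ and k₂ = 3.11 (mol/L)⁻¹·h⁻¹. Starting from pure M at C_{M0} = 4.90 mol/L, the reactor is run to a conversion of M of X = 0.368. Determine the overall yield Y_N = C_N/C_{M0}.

C_M = C_{M0}(1−X) = 3.097 mol/L.
Along a PFR/batch, dC_N/dC_M = −r_N/(r_N+r_P) = −k₁/(k₁+k₂·C_M).
Integrating from C_{M0} to C_M: C_N = (1.70/3.11)·ln[(1.70+3.11·4.90)/(1.70+3.11·3.10)] = 0.5466·ln(16.94/11.33) = 0.2198 mol/L.
Y_N = C_N/C_{M0} = 0.2198/4.90 = 0.0449.

0.0449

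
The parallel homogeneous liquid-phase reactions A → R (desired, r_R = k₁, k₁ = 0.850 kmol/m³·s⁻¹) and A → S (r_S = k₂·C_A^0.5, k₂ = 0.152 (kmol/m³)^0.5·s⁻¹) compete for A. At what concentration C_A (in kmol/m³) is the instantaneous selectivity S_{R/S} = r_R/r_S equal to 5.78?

S_{R/S} = (k₁/k₂)·C_A^-0.5 ⇒ C_A = (S·k₂/k₁)^(-2).
= (5.78×0.152/0.850)^(-2) = (1.034)^(-2) = 0.936 kmol/m³.

0.936 kmol/m³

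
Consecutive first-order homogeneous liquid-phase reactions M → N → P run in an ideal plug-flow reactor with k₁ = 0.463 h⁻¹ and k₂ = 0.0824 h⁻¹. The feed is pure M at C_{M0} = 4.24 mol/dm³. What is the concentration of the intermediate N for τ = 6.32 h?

Solving the coupled first-order balances gives C_N(τ) = [k₁/(k₂−k₁)]·C_{M0}·(e^(−k₁τ) − e^(−k₂τ)).
e^(−k₁τ) = e^(−0.463×6.32) = e^(−2.926) = 0.05360; e^(−k₂τ) = e^(−0.5208) = 0.5941.
C_N = 0.463×4.24/(0.0824−0.463) × (0.05360−0.5941) = (-5.158)×(-0.5405) = 2.788 mol/dm³.

2.79 mol/dm³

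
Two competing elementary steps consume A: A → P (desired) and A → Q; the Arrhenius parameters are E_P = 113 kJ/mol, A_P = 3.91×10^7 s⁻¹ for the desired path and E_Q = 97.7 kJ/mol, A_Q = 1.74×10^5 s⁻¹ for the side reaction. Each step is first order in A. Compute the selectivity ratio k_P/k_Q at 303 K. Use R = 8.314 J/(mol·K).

k_P/k_Q = (A_P/A_Q)·exp[−(E_P−E_Q)/(RT)] = (A_P/A_Q)·exp[(E_Q−E_P)/(RT)].
(E_Q−E_P)/(RT) = (97.7−113)×10³/(8.314×303) = -15300/2519 = -6.073.
k_P/k_Q = (3.91×10^7/1.74×10^5)·exp(-6.073) = 224.7 × 0.002303 = 0.518.
Since E_P > E_Q, raising the temperature improves selectivity toward P.

0.518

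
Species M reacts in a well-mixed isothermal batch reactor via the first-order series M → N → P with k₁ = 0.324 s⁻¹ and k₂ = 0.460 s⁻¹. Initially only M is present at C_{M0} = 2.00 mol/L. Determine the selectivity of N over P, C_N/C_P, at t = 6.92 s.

Solving the coupled first-order balances gives C_N(t) = [k₁/(k₂−k₁)]·C_{M0}·(e^(−k₁t) − e^(−k₂t)).
e^(−k₁t) = e^(−0.324×6.92) = e^(−2.242) = 0.1062; e^(−k₂t) = e^(−3.183) = 0.04145.
C_N = 0.324×2.00/(0.460−0.324) × (0.1062−0.04145) = 4.765×0.06478 = 0.3087 mol/L.
C_M = C_{M0}e^(−k₁t) = 0.2125 mol/L, so C_P = C_{M0}−C_M−C_N = 1.479 mol/L; C_N/C_P = 0.209.

0.209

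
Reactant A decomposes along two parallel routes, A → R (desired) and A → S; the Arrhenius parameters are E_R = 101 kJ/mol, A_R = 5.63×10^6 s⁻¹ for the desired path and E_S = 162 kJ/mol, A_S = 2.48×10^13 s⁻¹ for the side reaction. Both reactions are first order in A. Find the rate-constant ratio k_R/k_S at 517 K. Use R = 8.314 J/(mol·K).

0.331

k_R/k_S = (A_R/A_S)·exp[−(E_R−E_S)/(RT)] = (A_R/A_S)·exp[(E_S−E_R)/(RT)].
(E_S−E_R)/(RT) = (162−101)×10³/(8.314×517) = 61000/4298 = 14.19.
k_R/k_S = (5.63×10^6/2.48×10^13)·exp(14.19) = 2.270×10^-7 × 1.456×10^6 = 0.331.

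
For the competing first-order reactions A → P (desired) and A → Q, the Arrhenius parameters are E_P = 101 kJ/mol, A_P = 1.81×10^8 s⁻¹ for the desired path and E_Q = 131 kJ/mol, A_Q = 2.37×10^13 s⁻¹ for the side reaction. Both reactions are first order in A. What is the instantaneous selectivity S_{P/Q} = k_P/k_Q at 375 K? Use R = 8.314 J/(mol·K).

Since both paths have the same order in A, the concentration cancels and S_{P/Q} = k_P/k_Q = (A_P/A_Q)·exp[(E_Q−E_P)/(RT)].
(E_Q−E_P)/(RT) = (131−101)×10³/(8.314×375) = 30000/3118 = 9.622.
k_P/k_Q = (1.81×10^8/2.37×10^13)·exp(9.622) = 7.637×10^-6 × 15098 = 0.115.

0.115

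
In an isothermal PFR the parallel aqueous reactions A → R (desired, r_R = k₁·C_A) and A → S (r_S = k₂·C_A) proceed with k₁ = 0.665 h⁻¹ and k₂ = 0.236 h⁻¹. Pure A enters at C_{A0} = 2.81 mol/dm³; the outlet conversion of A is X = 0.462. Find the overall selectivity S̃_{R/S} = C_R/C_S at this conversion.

2.82

C_A = C_{A0}(1−X) = 1.512 mol/dm³.
Both paths are first order in A, so the instantaneous fraction to R is constant: dC_R/d(−C_A) = k₁/(k₁+k₂) = 0.7381.
C_R = 0.7381·(C_{A0}−C_A) = 0.7381×1.298 = 0.958 mol/dm³.
C_S = (C_{A0}−C_A)−C_R = 0.3400 mol/dm³; S̃_{R/S} = 0.9582/0.3400 = 2.82.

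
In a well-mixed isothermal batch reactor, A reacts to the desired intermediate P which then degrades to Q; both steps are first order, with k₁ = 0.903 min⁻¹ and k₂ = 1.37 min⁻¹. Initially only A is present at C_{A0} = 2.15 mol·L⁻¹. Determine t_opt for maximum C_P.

The intermediate peaks when r₁ = r₂, i.e. k₁e^(−k₁t) = k₂e^(−k₂t), giving t_opt = ln(k₂/k₁)/(k₂−k₁).
= ln(1.37/0.903)/(1.37−0.903) = ln(1.517)/0.4670 = 0.4168/0.4670 = 0.893 min.

0.893 min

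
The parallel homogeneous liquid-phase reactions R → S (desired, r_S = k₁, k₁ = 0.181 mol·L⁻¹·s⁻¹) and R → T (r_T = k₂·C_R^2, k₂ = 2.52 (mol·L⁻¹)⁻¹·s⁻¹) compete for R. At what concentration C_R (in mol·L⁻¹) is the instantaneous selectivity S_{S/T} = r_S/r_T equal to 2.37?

S_{S/T} = (k₁/k₂)·C_R^-2 ⇒ C_R = (S·k₂/k₁)^(-0.5).
= (2.37×2.52/0.181)^(-0.5) = (33.00)^(-0.5) = 0.174 mol·L⁻¹.

0.174 mol·L⁻¹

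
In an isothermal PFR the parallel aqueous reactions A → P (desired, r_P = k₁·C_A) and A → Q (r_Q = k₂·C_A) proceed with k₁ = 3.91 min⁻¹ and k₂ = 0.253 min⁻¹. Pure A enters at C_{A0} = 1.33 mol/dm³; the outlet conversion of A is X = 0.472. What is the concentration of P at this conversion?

0.590 mol/dm³

C_A = C_{A0}(1−X) = 0.7022 mol/dm³.
Both paths are first order in A, so the instantaneous fraction to P is constant: dC_P/d(−C_A) = k₁/(k₁+k₂) = 0.9392.
C_P = 0.9392·(C_{A0}−C_A) = 0.9392×0.6278 = 0.590 mol/dm³.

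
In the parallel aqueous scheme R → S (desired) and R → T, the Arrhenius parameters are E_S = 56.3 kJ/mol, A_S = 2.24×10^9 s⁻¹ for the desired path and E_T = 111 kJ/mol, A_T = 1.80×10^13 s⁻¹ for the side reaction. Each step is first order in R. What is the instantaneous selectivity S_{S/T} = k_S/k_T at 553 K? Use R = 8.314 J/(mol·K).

k_S/k_T = (A_S/A_T)·exp[−(E_S−E_T)/(RT)] = (A_S/A_T)·exp[(E_T−E_S)/(RT)].
(E_T−E_S)/(RT) = (111−56.3)×10³/(8.314×553) = 54700/4598 = 11.90.
k_S/k_T = (2.24×10^9/1.80×10^13)·exp(11.90) = 1.244×10^-4 × 1.469×10^5 = 18.3.
Since E_S < E_T, lowering the temperature improves selectivity toward S.

18.3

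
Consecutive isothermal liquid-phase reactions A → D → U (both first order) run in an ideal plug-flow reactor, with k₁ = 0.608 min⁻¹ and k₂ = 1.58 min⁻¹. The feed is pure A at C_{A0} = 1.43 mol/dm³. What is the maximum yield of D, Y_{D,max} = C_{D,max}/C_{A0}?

0.212

Evaluating C_D at τ_opt = ln(k₂/k₁)/(k₂−k₁) gives C_{D,max}/C_{A0} = (k₁/k₂)^[k₂/(k₂−k₁)].
= (0.608/1.58)^(1.58/(1.58−0.608)) = (0.3848)^(1.626) = 0.2117.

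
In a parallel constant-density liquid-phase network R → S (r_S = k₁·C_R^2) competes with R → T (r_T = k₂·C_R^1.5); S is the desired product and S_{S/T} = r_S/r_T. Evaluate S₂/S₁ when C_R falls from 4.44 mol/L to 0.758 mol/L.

S_{S/T} = (k₁/k₂)·C_R^0.5, so S₂/S₁ = (C_{R,2}/C_{R,1})^0.5.
= (0.758/4.44)^0.5 = (0.1707)^0.5 = 0.413.
Selectivity toward S falls as C_R falls — high-concentration operation is favoured.

0.413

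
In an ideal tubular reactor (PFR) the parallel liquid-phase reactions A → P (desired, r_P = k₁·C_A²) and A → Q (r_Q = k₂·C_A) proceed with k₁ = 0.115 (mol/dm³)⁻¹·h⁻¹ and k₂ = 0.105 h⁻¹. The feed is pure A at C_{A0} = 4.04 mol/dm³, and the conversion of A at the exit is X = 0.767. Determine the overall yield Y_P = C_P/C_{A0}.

C_A = C_{A0}(1−X) = 0.9413 mol/dm³.
Along a PFR/batch, dC_Q/dC_A = −r_Q/(r_P+r_Q) = −k₂/(k₂+k₁·C_A).
Integrating from C_{A0} to C_A: C_Q = (0.105/0.115)·ln[(0.105+0.115·4.04)/(0.105+0.115·0.941)] = 0.9130·ln(0.5696/0.2133) = 0.8970 mol/dm³.
Then C_P = (C_{A0}−C_A) − C_Q = 3.099 − 0.8970 = 2.202 mol/dm³.
Y_P = C_P/C_{A0} = 2.202/4.04 = 0.545.

0.545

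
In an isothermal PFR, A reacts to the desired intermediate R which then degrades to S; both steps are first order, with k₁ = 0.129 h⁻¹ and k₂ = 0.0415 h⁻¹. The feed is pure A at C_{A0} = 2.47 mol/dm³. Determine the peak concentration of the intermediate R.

1.44 mol/dm³

Evaluating C_R at τ_opt = ln(k₂/k₁)/(k₂−k₁) gives C_{R,max}/C_{A0} = (k₁/k₂)^[k₂/(k₂−k₁)].
= (0.129/0.0415)^(0.0415/(0.0415−0.129)) = (3.108)^(-0.4743) = 0.5840.
C_{R,max} = 0.5840×2.47 = 1.44 mol/dm³.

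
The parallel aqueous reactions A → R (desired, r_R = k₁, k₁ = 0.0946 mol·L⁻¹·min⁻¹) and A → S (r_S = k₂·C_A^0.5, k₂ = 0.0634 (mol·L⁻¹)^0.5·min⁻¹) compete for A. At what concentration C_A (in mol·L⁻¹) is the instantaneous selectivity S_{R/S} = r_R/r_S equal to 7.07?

S_{R/S} = (k₁/k₂)·C_A^-0.5 ⇒ C_A = (S·k₂/k₁)^(-2).
= (7.07×0.0634/0.0946)^(-2) = (4.738)^(-2) = 0.0445 mol·L⁻¹.

0.0445 mol·L⁻¹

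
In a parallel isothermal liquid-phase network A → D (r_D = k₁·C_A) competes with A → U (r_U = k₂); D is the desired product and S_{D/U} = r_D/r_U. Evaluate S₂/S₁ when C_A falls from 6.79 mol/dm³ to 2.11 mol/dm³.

S_{D/U} = (k₁/k₂)·C_A, so S₂/S₁ = (C_{A,2}/C_{A,1}).
= 2.11/6.79 = 0.311.

0.311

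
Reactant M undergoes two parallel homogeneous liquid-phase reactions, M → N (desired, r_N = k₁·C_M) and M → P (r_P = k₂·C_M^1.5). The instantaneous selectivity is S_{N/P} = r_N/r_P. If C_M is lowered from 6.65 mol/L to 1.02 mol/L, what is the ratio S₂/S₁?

2.55

S_{N/P} = (k₁/k₂)·C_M^-0.5, so S₂/S₁ = (C_{M,2}/C_{M,1})^-0.5.
= (1.02/6.65)^(-0.5) = (0.1534)^(-0.5) = 2.55.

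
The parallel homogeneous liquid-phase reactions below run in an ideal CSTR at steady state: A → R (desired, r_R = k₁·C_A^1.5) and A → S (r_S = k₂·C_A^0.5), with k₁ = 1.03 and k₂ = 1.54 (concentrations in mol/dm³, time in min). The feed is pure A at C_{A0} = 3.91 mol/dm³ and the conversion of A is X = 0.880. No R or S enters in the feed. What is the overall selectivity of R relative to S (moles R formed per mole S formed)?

0.314

Exit C_A = C_{A0}(1−X) = 3.91×0.120 = 0.4692 mol/dm³.
In a CSTR the entire volume is at exit conditions, so r_R = 1.03×0.4692^1.5 = 0.3310 and r_S = 1.54×0.4692^0.5 = 1.055.
Overall selectivity = C_R/C_S = r_Rτ/(r_Sτ) = r_R/r_S = 0.314.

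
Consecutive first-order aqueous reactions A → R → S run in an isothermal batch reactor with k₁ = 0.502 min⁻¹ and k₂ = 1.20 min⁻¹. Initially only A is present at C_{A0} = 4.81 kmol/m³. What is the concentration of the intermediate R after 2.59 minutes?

0.788 kmol/m³

The intermediate concentration in a first-order A→B→C sequence is C_R = k₁C_{A0}(e^(−k₁t) − e^(−k₂t))/(k₂−k₁).
e^(−k₁t) = e^(−0.502×2.59) = e^(−1.300) = 0.2725; e^(−k₂t) = e^(−3.108) = 0.04469.
C_R = 0.502×4.81/(1.20−0.502) × (0.2725−0.04469) = 3.459×0.2278 = 0.7880 kmol/m³.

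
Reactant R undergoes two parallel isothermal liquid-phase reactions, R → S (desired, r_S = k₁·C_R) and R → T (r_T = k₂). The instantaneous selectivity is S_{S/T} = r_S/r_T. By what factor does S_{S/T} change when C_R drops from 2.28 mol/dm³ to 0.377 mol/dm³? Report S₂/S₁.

0.165

S_{S/T} = (k₁/k₂)·C_R, so S₂/S₁ = (C_{R,2}/C_{R,1}).
= 0.377/2.28 = 0.165.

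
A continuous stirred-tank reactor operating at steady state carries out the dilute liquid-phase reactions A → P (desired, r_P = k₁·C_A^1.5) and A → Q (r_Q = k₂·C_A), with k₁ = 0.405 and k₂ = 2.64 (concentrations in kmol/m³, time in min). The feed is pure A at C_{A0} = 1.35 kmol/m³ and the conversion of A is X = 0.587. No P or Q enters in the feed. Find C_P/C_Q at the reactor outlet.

Exit C_A = C_{A0}(1−X) = 1.35×0.413 = 0.5576 kmol/m³.
In a CSTR the entire volume is at exit conditions, so r_P = 0.405×0.5576^1.5 = 0.1686 and r_Q = 2.64×0.5576 = 1.472.
Overall selectivity = C_P/C_Q = r_Pτ/(r_Qτ) = r_P/r_Q = 0.115.

0.115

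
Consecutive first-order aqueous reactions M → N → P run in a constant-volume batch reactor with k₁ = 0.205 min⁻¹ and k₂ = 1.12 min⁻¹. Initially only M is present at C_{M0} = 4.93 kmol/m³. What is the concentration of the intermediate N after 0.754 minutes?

The intermediate concentration in a first-order A→B→C sequence is C_N = k₁C_{M0}(e^(−k₁t) − e^(−k₂t))/(k₂−k₁).
e^(−k₁t) = e^(−0.205×0.754) = e^(−0.1546) = 0.8568; e^(−k₂t) = e^(−0.8445) = 0.4298.
C_N = 0.205×4.93/(1.12−0.205) × (0.8568−0.4298) = 1.105×0.4270 = 0.4716 kmol/m³.

0.472 kmol/m³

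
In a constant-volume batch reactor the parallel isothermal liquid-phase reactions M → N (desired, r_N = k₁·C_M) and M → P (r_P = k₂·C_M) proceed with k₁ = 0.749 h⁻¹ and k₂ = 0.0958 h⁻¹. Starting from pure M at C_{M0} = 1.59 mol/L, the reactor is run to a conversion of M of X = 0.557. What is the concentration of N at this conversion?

0.785 mol/L

C_M = C_{M0}(1−X) = 0.7044 mol/L.
Both paths are first order in M, so the instantaneous fraction to N is constant: dC_N/d(−C_M) = k₁/(k₁+k₂) = 0.8866.
C_N = 0.8866·(C_{M0}−C_M) = 0.8866×0.8856 = 0.785 mol/L.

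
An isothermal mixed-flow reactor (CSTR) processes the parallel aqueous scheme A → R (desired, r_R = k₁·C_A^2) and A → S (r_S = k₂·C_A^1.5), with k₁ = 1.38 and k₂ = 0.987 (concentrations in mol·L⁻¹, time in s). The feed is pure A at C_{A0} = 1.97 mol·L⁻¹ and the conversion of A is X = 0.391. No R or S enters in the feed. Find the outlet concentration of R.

0.466 mol·L⁻¹

Exit C_A = C_{A0}(1−X) = 1.97×0.609 = 1.200 mol·L⁻¹.
A CSTR operates uniformly at the exit composition, giving r_R = 1.986 and r_S = 1.297 (each k·C_A^n at C_A = 1.200).
Fraction of consumed A going to R: r_R/(r_R+r_S) = 0.6050.
C_R = 0.6050·C_{A0}·X = 0.6050×1.97×0.391 = 0.466 mol·L⁻¹.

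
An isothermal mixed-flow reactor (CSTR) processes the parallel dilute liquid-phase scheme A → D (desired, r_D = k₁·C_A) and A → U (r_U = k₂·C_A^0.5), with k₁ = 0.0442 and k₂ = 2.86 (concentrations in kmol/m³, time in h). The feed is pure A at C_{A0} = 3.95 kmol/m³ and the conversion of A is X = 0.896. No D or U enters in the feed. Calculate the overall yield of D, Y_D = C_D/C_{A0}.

Exit C_A = C_{A0}(1−X) = 3.95×0.104 = 0.4108 kmol/m³.
Rates in a CSTR are evaluated at the outlet concentration: r_D = 0.0442×0.4108 = 0.01816, r_U = 2.86×0.4108^0.5 = 1.833.
Fraction of consumed A going to D: r_D/(r_D+r_U) = 0.009808.
C_D = 0.009808·C_{A0}·X = 0.009808×3.95×0.896 = 0.0347 kmol/m³; Y_D = C_D/C_{A0} = 0.00879.

0.00879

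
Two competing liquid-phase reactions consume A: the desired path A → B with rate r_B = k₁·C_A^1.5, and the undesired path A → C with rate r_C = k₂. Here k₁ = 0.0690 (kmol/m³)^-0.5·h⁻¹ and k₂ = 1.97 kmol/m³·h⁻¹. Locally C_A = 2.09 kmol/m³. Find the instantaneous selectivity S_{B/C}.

0.106

S_{B/C} = r_B/r_C = (k₁·C_A^1.5)/(k₂) = (k₁/k₂)·C_A^1.5.
= (0.0690×2.090^1.5) / (1.97) = 0.2085/1.970 = 0.106.
Since the desired path is higher order in A, keeping C_A high (PFR or concentrated feed) favours B.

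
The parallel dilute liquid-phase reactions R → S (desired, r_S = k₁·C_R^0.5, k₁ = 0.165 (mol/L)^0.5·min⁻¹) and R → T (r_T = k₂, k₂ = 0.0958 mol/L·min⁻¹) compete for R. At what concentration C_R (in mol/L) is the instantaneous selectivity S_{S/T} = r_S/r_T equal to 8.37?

S_{S/T} = (k₁/k₂)·C_R^0.5 ⇒ C_R = (S·k₂/k₁)^(2).
= (8.37×0.0958/0.165)^(2) = (4.860)^(2) = 23.6 mol/L.

23.6 mol/L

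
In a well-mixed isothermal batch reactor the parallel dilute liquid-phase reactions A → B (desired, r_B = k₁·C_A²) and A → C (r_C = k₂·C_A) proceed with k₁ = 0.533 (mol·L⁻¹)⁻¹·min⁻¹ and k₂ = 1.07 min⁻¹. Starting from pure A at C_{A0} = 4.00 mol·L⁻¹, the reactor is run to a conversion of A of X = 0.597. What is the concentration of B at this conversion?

C_A = C_{A0}(1−X) = 1.612 mol·L⁻¹.
Along a PFR/batch, dC_C/dC_A = −r_C/(r_B+r_C) = −k₂/(k₂+k₁·C_A).
Integrating from C_{A0} to C_A: C_C = (1.07/0.533)·ln[(1.07+0.533·4.00)/(1.07+0.533·1.61)] = 2.008·ln(3.202/1.929) = 1.017 mol·L⁻¹.
Then C_B = (C_{A0}−C_A) − C_C = 2.388 − 1.017 = 1.371 mol·L⁻¹.

1.37 mol·L⁻¹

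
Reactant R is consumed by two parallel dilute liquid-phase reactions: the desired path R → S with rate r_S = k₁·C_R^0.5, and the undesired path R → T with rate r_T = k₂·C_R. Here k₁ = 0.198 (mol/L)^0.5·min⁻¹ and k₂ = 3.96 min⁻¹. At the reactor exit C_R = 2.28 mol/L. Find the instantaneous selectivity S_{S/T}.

S_{S/T} = r_S/r_T = (k₁·C_R^0.5)/(k₂·C_R) = (k₁/k₂)·C_R^-0.5.
= (0.198×2.280^0.5) / (3.96×2.280) = 0.2990/9.029 = 0.0331.
The undesired path is higher order in R, so low C_R (CSTR or dilute feed) favours S.

0.0331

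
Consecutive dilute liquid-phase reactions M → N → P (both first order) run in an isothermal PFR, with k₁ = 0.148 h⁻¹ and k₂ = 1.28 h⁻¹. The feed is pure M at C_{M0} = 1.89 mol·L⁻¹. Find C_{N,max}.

0.165 mol·L⁻¹

For a first-order series the maximum intermediate yield is C_{N,max}/C_{M0} = (k₁/k₂)^[k₂/(k₂−k₁)].
= (0.148/1.28)^(1.28/(1.28−0.148)) = (0.1156)^(1.131) = 0.08721.
C_{N,max} = 0.08721×1.89 = 0.165 mol·L⁻¹.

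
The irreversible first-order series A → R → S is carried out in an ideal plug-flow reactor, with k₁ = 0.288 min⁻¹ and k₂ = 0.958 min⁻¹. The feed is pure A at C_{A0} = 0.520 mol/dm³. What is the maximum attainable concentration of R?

0.0933 mol/dm³

At the optimum, C_{R,max}/C_{A0} = (k₁/k₂)^[k₂/(k₂−k₁)].
= (0.288/0.958)^(0.958/(0.958−0.288)) = (0.3006)^(1.430) = 0.1793.
C_{R,max} = 0.1793×0.520 = 0.0933 mol/dm³.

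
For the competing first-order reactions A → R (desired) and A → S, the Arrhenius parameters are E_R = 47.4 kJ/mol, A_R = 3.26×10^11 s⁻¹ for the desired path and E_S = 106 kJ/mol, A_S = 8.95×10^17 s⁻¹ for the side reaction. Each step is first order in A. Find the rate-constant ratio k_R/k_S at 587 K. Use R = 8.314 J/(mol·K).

0.0597

Since both paths have the same order in A, the concentration cancels and S_{R/S} = k_R/k_S = (A_R/A_S)·exp[(E_S−E_R)/(RT)].
(E_S−E_R)/(RT) = (106−47.4)×10³/(8.314×587) = 58600/4880 = 12.01.
k_R/k_S = (3.26×10^11/8.95×10^17)·exp(12.01) = 3.642×10^-7 × 1.640×10^5 = 0.0597.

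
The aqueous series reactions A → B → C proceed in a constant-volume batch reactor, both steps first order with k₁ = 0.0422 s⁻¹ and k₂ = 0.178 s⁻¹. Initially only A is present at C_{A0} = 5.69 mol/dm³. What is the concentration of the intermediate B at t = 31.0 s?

0.471 mol/dm³

For first-order series with pure A initially, C_B(t) = k₁C_{A0}/(k₂−k₁)·(e^(−k₁t) − e^(−k₂t)).
e^(−k₁t) = e^(−0.0422×31.0) = e^(−1.308) = 0.2703; e^(−k₂t) = e^(−5.518) = 0.004014.
C_B = 0.0422×5.69/(0.178−0.0422) × (0.2703−0.004014) = 1.768×0.2663 = 0.4709 mol/dm³.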